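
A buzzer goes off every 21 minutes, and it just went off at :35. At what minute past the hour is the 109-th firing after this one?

109·21 = 2289.
2289 − 38·60 = 9, so 2289 ≡ 9 (mod 60).
(35 + 9) mod 60 = 44.

44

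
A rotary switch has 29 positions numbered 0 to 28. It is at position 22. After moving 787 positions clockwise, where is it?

26

787 − 27·29 = 4, so 787 ≡ 4 (mod 29).
(22 + 4) mod 29 = 26.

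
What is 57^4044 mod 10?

Powers of 7 mod 10 repeat with period 4: 7, 9, 3, 1.
4044 mod 4 = 0, so the last digit matches 7^4 = 1.

1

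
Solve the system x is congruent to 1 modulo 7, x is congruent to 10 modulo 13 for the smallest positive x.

36

x ≡ 1 (mod 7) gives x ∈ {1, 8, 15, 22, 29, 36}.
The first of these with x mod 13 = 10 is 36.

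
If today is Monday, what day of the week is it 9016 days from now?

Dividing 9016 by 7 gives quotient 1288 and remainder 0.
Monday + 0 days → Monday.

Monday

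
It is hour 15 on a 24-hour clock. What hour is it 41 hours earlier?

Dividing 41 by 24 gives quotient 1 and remainder 17.
(15 − 17) mod 24 = 22.

22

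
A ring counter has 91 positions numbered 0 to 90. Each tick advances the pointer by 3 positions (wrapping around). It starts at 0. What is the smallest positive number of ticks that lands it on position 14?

35

3⁻¹ ≡ 61 (mod 91) because 3·61 = 183 = 2·91 + 1.
So x ≡ 61·14 = 854 ≡ 35 (mod 91).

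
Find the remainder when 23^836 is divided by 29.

Successive squares of 23 mod 29: 23^1≡23, 23^2≡7, 23^4≡20, 23^8≡23, 23^16≡7, 23^32≡20, 23^64≡23, 23^128≡7, 23^256≡20, 23^512≡23.
Since 836 = 4 + 64 + 256 + 512 in binary, 23^836 ≡ 20·23·20·23 ≡ 16 (mod 29).

16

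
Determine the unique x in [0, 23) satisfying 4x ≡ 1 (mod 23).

6

4⁻¹ ≡ 6 (mod 23) because 4·6 = 24 = 1·23 + 1.
So x ≡ 6·1 = 6 ≡ 6 (mod 23).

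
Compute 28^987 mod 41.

26

Successive squares of 28 mod 41: 28^1≡28, 28^2≡5, 28^4≡25, 28^8≡10, 28^16≡18, 28^32≡37, 28^64≡16, 28^128≡10, 28^256≡18, 28^512≡37.
987 = 1 + 2 + 8 + 16 + 64 + 128 + 256 + 512, so 28^987 ≡ 28·5·10·18·16·10·18·37 ≡ 26 (mod 41).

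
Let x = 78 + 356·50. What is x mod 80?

38

356·50 = 17800.
17800 mod 80 = 40 (since 222·80 = 17760).
(78 + 40) mod 80 = 38.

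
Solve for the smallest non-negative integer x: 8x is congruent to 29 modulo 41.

8⁻¹ ≡ 36 (mod 41) because 8·36 = 288 = 7·41 + 1.
So x ≡ 36·29 = 1044 ≡ 19 (mod 41).

19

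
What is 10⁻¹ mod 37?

37 = 3·10 + 7
10 = 1·7 + 3
7 = 2·3 + 1
3 = 3·1 + 0
Back-substituting gives 10·26 ≡ 1 (mod 37).

26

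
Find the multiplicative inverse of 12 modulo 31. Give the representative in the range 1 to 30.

31 = 2·12 + 7
12 = 1·7 + 5
7 = 1·5 + 2
5 = 2·2 + 1
2 = 2·1 + 0
Back-substituting gives 12·13 ≡ 1 (mod 31).

13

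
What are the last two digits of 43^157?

43

Successive squares of 43 mod 100: 43^1≡43, 43^2≡49, 43^4≡1, 43^8≡1, 43^16≡1, 43^32≡1, 43^64≡1, 43^128≡1.
Since 157 = 1 + 4 + 8 + 16 + 128 in binary, 43^157 ≡ 43·1·1·1·1 ≡ 43 (mod 100).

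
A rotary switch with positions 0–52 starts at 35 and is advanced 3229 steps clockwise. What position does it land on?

31

3229 = 60·53 + 49, so 3229 mod 53 = 49.
(35 + 49) mod 53 = 31.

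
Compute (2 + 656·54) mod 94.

82

656·54 = 35424.
35424 = 376·94 + 80, so 35424 mod 94 = 80.
(2 + 80) mod 94 = 82.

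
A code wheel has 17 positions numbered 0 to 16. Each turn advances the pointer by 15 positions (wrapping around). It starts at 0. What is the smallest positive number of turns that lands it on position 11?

3

15⁻¹ ≡ 8 (mod 17) because 15·8 = 120 = 7·17 + 1.
So x ≡ 8·11 = 88 ≡ 3 (mod 17).
Check: 15·3 = 45 = 2·17 + 11.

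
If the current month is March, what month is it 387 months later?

June

387 = 32·12 + 3, so 387 mod 12 = 3.
March + 3 months → June.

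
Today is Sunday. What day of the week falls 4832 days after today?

4832 − 690·7 = 2, so 4832 ≡ 2 (mod 7).
Sunday + 2 days → Tuesday.

Tuesday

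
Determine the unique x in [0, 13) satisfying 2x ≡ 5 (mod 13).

The inverse of 2 mod 13 is 7 (since 2·7 = 14 ≡ 1).
So x ≡ 7·5 = 35 ≡ 9 (mod 13).
Check: 2·9 = 18 = 1·13 + 5.

9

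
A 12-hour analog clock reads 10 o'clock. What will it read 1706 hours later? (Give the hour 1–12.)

12

1706 mod 12 = 2 (since 142·12 = 1704).
10 + 2 → 12 on a 12-hour dial.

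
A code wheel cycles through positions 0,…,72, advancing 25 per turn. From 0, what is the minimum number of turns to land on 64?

23

The inverse of 25 mod 73 is 38 (since 25·38 = 950 ≡ 1).
So x ≡ 38·64 = 2432 ≡ 23 (mod 73).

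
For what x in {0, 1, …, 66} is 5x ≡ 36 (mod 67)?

34

The inverse of 5 mod 67 is 27 (since 5·27 = 135 ≡ 1).
Multiplying both sides by 27: x ≡ 27·36 = 972 ≡ 34 (mod 67).
Check: 5·34 = 170 = 2·67 + 36.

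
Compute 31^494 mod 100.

21

Successive squares of 31 mod 100: 31^1≡31, 31^2≡61, 31^4≡21, 31^8≡41, 31^16≡81, 31^32≡61, 31^64≡21, 31^128≡41, 31^256≡81.
494 = 2 + 4 + 8 + 32 + 64 + 128 + 256, so 31^494 ≡ 61·21·41·61·21·41·81 ≡ 21 (mod 100).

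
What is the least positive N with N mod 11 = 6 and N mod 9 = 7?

61

Since 9·5 ≡ 1 (mod 11), take x = 7 + 9·((6−7)·5 mod 11) = 7 + 9·6 = 61.
Check: 61 mod 11 = 6, 61 mod 9 = 7.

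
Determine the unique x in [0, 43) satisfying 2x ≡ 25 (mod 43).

34

The inverse of 2 mod 43 is 22 (since 2·22 = 44 ≡ 1).
Multiplying both sides by 22: x ≡ 22·25 = 550 ≡ 34 (mod 43).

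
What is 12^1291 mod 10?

The units digit of 12^n cycles with period 4: 2, 4, 8, 6, …
1291 leaves remainder 3 on division by 4, so 12^1291 ends in 8.

8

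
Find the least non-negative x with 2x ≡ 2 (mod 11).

1

The inverse of 2 mod 11 is 6 (since 2·6 = 12 ≡ 1).
So x ≡ 6·2 = 12 ≡ 1 (mod 11).
Check: 2·1 = 2 = 0·11 + 2.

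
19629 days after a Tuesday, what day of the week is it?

Wednesday

Dividing 19629 by 7 gives quotient 2804 and remainder 1.
Tuesday + 1 day → Wednesday.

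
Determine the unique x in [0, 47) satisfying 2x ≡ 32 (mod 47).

2⁻¹ ≡ 24 (mod 47) because 2·24 = 48 = 1·47 + 1.
So x ≡ 24·32 = 768 ≡ 16 (mod 47).

16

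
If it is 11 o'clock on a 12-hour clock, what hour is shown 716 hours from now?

716 mod 12 = 8 (since 59·12 = 708).
11 + 8 → 7 on a 12-hour dial.

7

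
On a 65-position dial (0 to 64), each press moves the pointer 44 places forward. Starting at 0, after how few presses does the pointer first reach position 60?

25

44⁻¹ ≡ 34 (mod 65) because 44·34 = 1496 = 23·65 + 1.
So x ≡ 34·60 = 2040 ≡ 25 (mod 65).
Check: 44·25 = 1100 = 16·65 + 60.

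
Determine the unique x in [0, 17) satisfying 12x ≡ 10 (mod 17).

12⁻¹ ≡ 10 (mod 17) because 12·10 = 120 = 7·17 + 1.
So x ≡ 10·10 = 100 ≡ 15 (mod 17).
Check: 12·15 = 180 = 10·17 + 10.

15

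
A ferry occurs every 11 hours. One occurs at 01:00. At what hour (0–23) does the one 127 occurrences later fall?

127·11 = 1397.
1397 mod 24 = 5 (since 58·24 = 1392).
(1 + 5) mod 24 = 6.

6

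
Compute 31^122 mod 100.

Square-and-reduce mod 100: 31^1≡31, 31^2≡61, 31^4≡21, 31^8≡41, 31^16≡81, 31^32≡61, 31^64≡21.
122 = 2 + 8 + 16 + 32 + 64, so 31^122 ≡ 61·41·81·61·21 ≡ 61 (mod 100).

61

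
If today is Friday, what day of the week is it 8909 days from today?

Wednesday

Dividing 8909 by 7 gives quotient 1272 and remainder 5.
Friday + 5 days → Wednesday.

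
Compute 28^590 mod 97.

12

By repeated squaring mod 97: 28^1≡28, 28^2≡8, 28^4≡64, 28^8≡22, 28^16≡96, 28^32≡1, 28^64≡1, 28^128≡1, 28^256≡1, 28^512≡1.
Since 590 = 2 + 4 + 8 + 64 + 512 in binary, 28^590 ≡ 8·64·22·1·1 ≡ 12 (mod 97).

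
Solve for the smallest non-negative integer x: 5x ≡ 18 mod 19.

15

The inverse of 5 mod 19 is 4 (since 5·4 = 20 ≡ 1).
Multiplying both sides by 4: x ≡ 4·18 = 72 ≡ 15 (mod 19).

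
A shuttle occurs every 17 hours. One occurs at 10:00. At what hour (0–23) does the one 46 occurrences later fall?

0

46·17 = 782.
782 mod 24 = 14 (since 32·24 = 768).
(10 + 14) mod 24 = 0.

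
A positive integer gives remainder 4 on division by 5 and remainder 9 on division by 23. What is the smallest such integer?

9

x ≡ 4 (mod 5) gives x ∈ {4, 9}.
The first of these with x mod 23 = 9 is 9.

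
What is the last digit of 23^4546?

Powers of 3 mod 10 repeat with period 4: 3, 9, 7, 1.
4546 mod 4 = 2, so the last digit matches 3^2 = 9.

9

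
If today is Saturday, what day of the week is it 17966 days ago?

17966 − 2566·7 = 4, so 17966 ≡ 4 (mod 7).
Saturday − 4 days → Tuesday.

Tuesday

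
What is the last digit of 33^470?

9

Powers of 3 mod 10 repeat with period 4: 3, 9, 7, 1.
470 leaves remainder 2 on division by 4, so 33^470 ends in 9.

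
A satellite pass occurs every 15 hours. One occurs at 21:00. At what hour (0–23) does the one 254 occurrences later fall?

254·15 = 3810.
Dividing 3810 by 24 gives quotient 158 and remainder 18.
(21 + 18) mod 24 = 15.

15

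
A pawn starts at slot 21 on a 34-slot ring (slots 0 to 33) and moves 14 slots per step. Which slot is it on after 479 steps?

479·14 = 6706.
6706 = 197·34 + 8, so 6706 mod 34 = 8.
(21 + 8) mod 34 = 29.

29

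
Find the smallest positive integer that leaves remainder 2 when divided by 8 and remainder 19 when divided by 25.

194

Since 25·1 ≡ 1 (mod 8), take x = 19 + 25·((2−19)·1 mod 8) = 19 + 25·7 = 194.
Check: 194 mod 8 = 2, 194 mod 25 = 19.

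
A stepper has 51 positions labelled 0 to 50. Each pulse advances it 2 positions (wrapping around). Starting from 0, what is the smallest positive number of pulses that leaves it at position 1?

26

2·26 = 52 = 1·51 + 1, so 2⁻¹ ≡ 26 (mod 51).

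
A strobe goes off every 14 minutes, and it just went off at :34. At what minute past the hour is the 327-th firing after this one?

52

327·14 = 4578.
Dividing 4578 by 60 gives quotient 76 and remainder 18.
(34 + 18) mod 60 = 52.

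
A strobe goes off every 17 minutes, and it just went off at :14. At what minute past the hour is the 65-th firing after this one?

65·17 = 1105.
1105 mod 60 = 25 (since 18·60 = 1080).
(14 + 25) mod 60 = 39.

39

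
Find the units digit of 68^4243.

2

Last digits of 8^n: 8, 4, 2, 6 (period 4).
4243 leaves remainder 3 on division by 4, so 68^4243 ends in 2.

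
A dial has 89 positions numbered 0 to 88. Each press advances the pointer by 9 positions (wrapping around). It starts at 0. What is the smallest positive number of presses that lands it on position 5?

9⁻¹ ≡ 10 (mod 89) because 9·10 = 90 = 1·89 + 1.
Multiplying both sides by 10: x ≡ 10·5 = 50 ≡ 50 (mod 89).

50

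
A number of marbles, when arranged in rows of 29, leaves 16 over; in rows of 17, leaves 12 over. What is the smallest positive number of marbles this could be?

335

Since 17·12 ≡ 1 (mod 29), take x = 12 + 17·((16−12)·12 mod 29) = 12 + 17·19 = 335.
Check: 335 mod 29 = 16, 335 mod 17 = 12.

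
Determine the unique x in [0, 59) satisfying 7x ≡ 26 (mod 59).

29

7⁻¹ ≡ 17 (mod 59) because 7·17 = 119 = 2·59 + 1.
Multiplying both sides by 17: x ≡ 17·26 = 442 ≡ 29 (mod 59).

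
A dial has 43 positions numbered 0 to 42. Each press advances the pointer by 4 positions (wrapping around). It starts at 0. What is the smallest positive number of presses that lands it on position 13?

14

4⁻¹ ≡ 11 (mod 43) because 4·11 = 44 = 1·43 + 1.
Multiplying both sides by 11: x ≡ 11·13 = 143 ≡ 14 (mod 43).
Check: 4·14 = 56 = 1·43 + 13.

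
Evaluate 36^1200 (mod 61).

Successive squares of 36 mod 61: 36^1≡36, 36^2≡15, 36^4≡42, 36^8≡56, 36^16≡25, 36^32≡15, 36^64≡42, 36^128≡56, 36^256≡25, 36^512≡15, 36^1024≡42.
1200 = 16 + 32 + 128 + 1024, so 36^1200 ≡ 25·15·56·42 ≡ 1 (mod 61).

1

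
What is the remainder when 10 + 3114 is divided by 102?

64

3114 mod 102 = 54 (since 30·102 = 3060).
(10 + 54) mod 102 = 64.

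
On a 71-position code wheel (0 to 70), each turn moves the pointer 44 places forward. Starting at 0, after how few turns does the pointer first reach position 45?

22

The inverse of 44 mod 71 is 21 (since 44·21 = 924 ≡ 1).
So x ≡ 21·45 = 945 ≡ 22 (mod 71).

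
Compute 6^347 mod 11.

8

Successive squares of 6 mod 11: 6^1≡6, 6^2≡3, 6^4≡9, 6^8≡4, 6^16≡5, 6^32≡3, 6^64≡9, 6^128≡4, 6^256≡5.
347 = 1 + 2 + 8 + 16 + 64 + 256, so 6^347 ≡ 6·3·4·5·9·5 ≡ 8 (mod 11).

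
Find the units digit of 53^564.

1

Powers of 3 mod 10 repeat with period 4: 3, 9, 7, 1.
564 mod 4 = 0, so the last digit matches 3^4 = 1.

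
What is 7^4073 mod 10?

Powers of 7 mod 10 repeat with period 4: 7, 9, 3, 1.
4073 leaves remainder 1 on division by 4, so 7^4073 ends in 7.

7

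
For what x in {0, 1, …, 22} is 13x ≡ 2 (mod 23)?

9

The inverse of 13 mod 23 is 16 (since 13·16 = 208 ≡ 1).
So x ≡ 16·2 = 32 ≡ 9 (mod 23).
Check: 13·9 = 117 = 5·23 + 2.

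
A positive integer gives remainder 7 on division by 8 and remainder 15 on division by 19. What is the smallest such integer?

15

Since 19·3 ≡ 1 (mod 8), take x = 15 + 19·((7−15)·3 mod 8) = 15 + 19·0 = 15.
Check: 15 mod 8 = 7, 15 mod 19 = 15.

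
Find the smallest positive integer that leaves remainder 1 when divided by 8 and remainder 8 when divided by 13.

x ≡ 1 (mod 8) gives x ∈ {1, 9, 17, 25, 33, 41, 49, 57, …}.
The first of these with x mod 13 = 8 is 73.

73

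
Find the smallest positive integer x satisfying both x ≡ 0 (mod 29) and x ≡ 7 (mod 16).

x ≡ 7 (mod 16) gives x ∈ {7, 23, 39, 55, 71, 87}.
The first of these with x mod 29 = 0 is 87.

87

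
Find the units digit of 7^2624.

1

Last digits of 7^n: 7, 9, 3, 1 (period 4).
2624 leaves remainder 0 on division by 4, so 7^2624 ends in 1.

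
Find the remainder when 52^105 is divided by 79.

52

Square-and-reduce mod 79: 52^1≡52, 52^2≡18, 52^4≡8, 52^8≡64, 52^16≡67, 52^32≡65, 52^64≡38.
105 = 1 + 8 + 32 + 64, so 52^105 ≡ 52·64·65·38 ≡ 52 (mod 79).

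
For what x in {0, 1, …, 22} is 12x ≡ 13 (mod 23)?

The inverse of 12 mod 23 is 2 (since 12·2 = 24 ≡ 1).
Multiplying both sides by 2: x ≡ 2·13 = 26 ≡ 3 (mod 23).

3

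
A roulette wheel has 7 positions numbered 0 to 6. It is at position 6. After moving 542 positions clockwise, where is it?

2

542 = 77·7 + 3, so 542 mod 7 = 3.
(6 + 3) mod 7 = 2.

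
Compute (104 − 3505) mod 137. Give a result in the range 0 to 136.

3505 = 25·137 + 80, so 3505 mod 137 = 80.
(104 − 80) mod 137 = 24.

24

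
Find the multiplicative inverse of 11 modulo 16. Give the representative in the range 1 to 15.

3

16 = 1·11 + 5
11 = 2·5 + 1
5 = 5·1 + 0
Back-substituting gives 11·3 ≡ 1 (mod 16).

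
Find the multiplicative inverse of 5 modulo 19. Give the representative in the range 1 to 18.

4

19 = 3·5 + 4
5 = 1·4 + 1
4 = 4·1 + 0
Back-substituting gives 5·4 ≡ 1 (mod 19).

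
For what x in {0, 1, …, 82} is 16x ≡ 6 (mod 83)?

16⁻¹ ≡ 26 (mod 83) because 16·26 = 416 = 5·83 + 1.
Multiplying both sides by 26: x ≡ 26·6 = 156 ≡ 73 (mod 83).

73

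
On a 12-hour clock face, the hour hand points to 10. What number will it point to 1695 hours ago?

1695 = 141·12 + 3, so 1695 mod 12 = 3.
10 − 3 → 7 on a 12-hour dial.

7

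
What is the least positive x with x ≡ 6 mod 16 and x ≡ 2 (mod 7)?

x ≡ 2 (mod 7) gives x ∈ {2, 9, 16, 23, 30, 37, 44, 51, …}.
The first of these with x mod 16 = 6 is 86.

86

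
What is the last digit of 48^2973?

8

Powers of 8 mod 10 repeat with period 4: 8, 4, 2, 6.
2973 leaves remainder 1 on division by 4, so 48^2973 ends in 8.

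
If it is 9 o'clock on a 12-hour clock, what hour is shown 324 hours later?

324 − 27·12 = 0, so 324 ≡ 0 (mod 12).
9 + 0 → 9 on a 12-hour dial.

9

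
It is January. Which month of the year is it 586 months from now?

586 mod 12 = 10 (since 48·12 = 576).
January + 10 months → November.

November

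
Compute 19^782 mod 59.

By repeated squaring mod 59: 19^1≡19, 19^2≡7, 19^4≡49, 19^8≡41, 19^16≡29, 19^32≡15, 19^64≡48, 19^128≡3, 19^256≡9, 19^512≡22.
Since 782 = 2 + 4 + 8 + 256 + 512 in binary, 19^782 ≡ 7·49·41·9·22 ≡ 28 (mod 59).

28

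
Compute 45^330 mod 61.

1

By repeated squaring mod 61: 45^1≡45, 45^2≡12, 45^4≡22, 45^8≡57, 45^16≡16, 45^32≡12, 45^64≡22, 45^128≡57, 45^256≡16.
Since 330 = 2 + 8 + 64 + 256 in binary, 45^330 ≡ 12·57·22·16 ≡ 1 (mod 61).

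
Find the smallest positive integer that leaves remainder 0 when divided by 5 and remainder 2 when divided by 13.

x ≡ 0 (mod 5) gives x ∈ {0, 5, 10, 15}.
The first of these with x mod 13 = 2 is 15.

15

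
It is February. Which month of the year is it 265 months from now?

265 mod 12 = 1 (since 22·12 = 264).
February + 1 month → March.

March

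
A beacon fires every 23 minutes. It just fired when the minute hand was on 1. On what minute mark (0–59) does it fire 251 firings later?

14

251·23 = 5773.
5773 = 96·60 + 13, so 5773 mod 60 = 13.
(1 + 13) mod 60 = 14.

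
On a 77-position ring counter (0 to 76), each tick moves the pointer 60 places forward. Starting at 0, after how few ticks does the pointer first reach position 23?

53

The inverse of 60 mod 77 is 9 (since 60·9 = 540 ≡ 1).
So x ≡ 9·23 = 207 ≡ 53 (mod 77).
Check: 60·53 = 3180 = 41·77 + 23.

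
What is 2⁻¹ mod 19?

19 = 9·2 + 1
2 = 2·1 + 0
Back-substituting gives 2·10 ≡ 1 (mod 19).

10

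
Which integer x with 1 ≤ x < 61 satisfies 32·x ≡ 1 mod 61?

21

32·21 = 672 = 11·61 + 1, so 32⁻¹ ≡ 21 (mod 61).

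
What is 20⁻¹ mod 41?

20·39 = 780 = 19·41 + 1, so 20⁻¹ ≡ 39 (mod 41).

39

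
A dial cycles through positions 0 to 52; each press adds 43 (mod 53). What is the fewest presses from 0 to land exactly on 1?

53 = 1·43 + 10
43 = 4·10 + 3
10 = 3·3 + 1
3 = 3·1 + 0
Back-substituting gives 43·37 ≡ 1 (mod 53).

37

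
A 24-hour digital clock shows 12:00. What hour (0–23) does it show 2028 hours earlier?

2028 − 84·24 = 12, so 2028 ≡ 12 (mod 24).
(12 − 12) mod 24 = 0.

0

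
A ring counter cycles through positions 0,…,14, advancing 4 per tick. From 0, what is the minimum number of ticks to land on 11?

4⁻¹ ≡ 4 (mod 15) because 4·4 = 16 = 1·15 + 1.
So x ≡ 4·11 = 44 ≡ 14 (mod 15).
Check: 4·14 = 56 = 3·15 + 11.

14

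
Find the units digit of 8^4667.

2

Last digits of 8^n: 8, 4, 2, 6 (period 4).
4667 leaves remainder 3 on division by 4, so 8^4667 ends in 2.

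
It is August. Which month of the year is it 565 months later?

565 mod 12 = 1 (since 47·12 = 564).
August + 1 month → September.

September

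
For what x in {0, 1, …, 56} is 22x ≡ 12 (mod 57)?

42

The inverse of 22 mod 57 is 13 (since 22·13 = 286 ≡ 1).
Multiplying both sides by 13: x ≡ 13·12 = 156 ≡ 42 (mod 57).
Check: 22·42 = 924 = 16·57 + 12.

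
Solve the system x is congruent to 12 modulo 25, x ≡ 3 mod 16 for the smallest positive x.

Since 16·11 ≡ 1 (mod 25), take x = 3 + 16·((12−3)·11 mod 25) = 3 + 16·24 = 387.
Check: 387 mod 25 = 12, 387 mod 16 = 3.

387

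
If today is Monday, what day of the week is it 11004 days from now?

Monday

Dividing 11004 by 7 gives quotient 1572 and remainder 0.
Monday + 0 days → Monday.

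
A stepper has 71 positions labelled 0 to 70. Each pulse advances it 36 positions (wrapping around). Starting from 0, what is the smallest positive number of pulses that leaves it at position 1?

71 = 1·36 + 35
36 = 1·35 + 1
35 = 35·1 + 0
Back-substituting gives 36·2 ≡ 1 (mod 71).

2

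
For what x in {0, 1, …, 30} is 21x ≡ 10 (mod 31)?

30

21⁻¹ ≡ 3 (mod 31) because 21·3 = 63 = 2·31 + 1.
So x ≡ 3·10 = 30 ≡ 30 (mod 31).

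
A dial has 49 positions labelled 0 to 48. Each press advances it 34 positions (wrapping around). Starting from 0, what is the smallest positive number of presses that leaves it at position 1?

13

49 = 1·34 + 15
34 = 2·15 + 4
15 = 3·4 + 3
4 = 1·3 + 1
3 = 3·1 + 0
Back-substituting gives 34·13 ≡ 1 (mod 49).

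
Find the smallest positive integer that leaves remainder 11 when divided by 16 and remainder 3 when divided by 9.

x ≡ 3 (mod 9) gives x ∈ {3, 12, 21, 30, 39, 48, 57, 66, …}.
The first of these with x mod 16 = 11 is 75.

75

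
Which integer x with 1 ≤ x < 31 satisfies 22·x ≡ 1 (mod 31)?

31 = 1·22 + 9
22 = 2·9 + 4
9 = 2·4 + 1
4 = 4·1 + 0
Back-substituting gives 22·24 ≡ 1 (mod 31).

24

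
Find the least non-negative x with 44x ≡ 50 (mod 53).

44⁻¹ ≡ 47 (mod 53) because 44·47 = 2068 = 39·53 + 1.
So x ≡ 47·50 = 2350 ≡ 18 (mod 53).
Check: 44·18 = 792 = 14·53 + 50.

18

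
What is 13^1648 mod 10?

1

Last digits of 3^n: 3, 9, 7, 1 (period 4).
1648 mod 4 = 0, so the last digit matches 3^4 = 1.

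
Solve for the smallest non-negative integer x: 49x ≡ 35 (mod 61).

The inverse of 49 mod 61 is 5 (since 49·5 = 245 ≡ 1).
So x ≡ 5·35 = 175 ≡ 53 (mod 61).
Check: 49·53 = 2597 = 42·61 + 35.

53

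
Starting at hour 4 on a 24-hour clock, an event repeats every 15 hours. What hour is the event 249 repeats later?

249·15 = 3735.
3735 − 155·24 = 15, so 3735 ≡ 15 (mod 24).
(4 + 15) mod 24 = 19.

19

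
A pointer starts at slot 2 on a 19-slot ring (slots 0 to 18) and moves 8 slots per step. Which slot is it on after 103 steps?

9

103·8 = 824.
824 mod 19 = 7 (since 43·19 = 817).
(2 + 7) mod 19 = 9.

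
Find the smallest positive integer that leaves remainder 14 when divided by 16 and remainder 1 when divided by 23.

x ≡ 14 (mod 16) gives x ∈ {14, 30, 46, 62, 78, 94, 110, 126, …}.
The first of these with x mod 23 = 1 is 254.

254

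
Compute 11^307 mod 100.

71

Square-and-reduce mod 100: 11^1≡11, 11^2≡21, 11^4≡41, 11^8≡81, 11^16≡61, 11^32≡21, 11^64≡41, 11^128≡81, 11^256≡61.
307 = 1 + 2 + 16 + 32 + 256, so 11^307 ≡ 11·21·61·21·61 ≡ 71 (mod 100).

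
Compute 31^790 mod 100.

1

Square-and-reduce mod 100: 31^1≡31, 31^2≡61, 31^4≡21, 31^8≡41, 31^16≡81, 31^32≡61, 31^64≡21, 31^128≡41, 31^256≡81, 31^512≡61.
Since 790 = 2 + 4 + 16 + 256 + 512 in binary, 31^790 ≡ 61·21·81·81·61 ≡ 1 (mod 100).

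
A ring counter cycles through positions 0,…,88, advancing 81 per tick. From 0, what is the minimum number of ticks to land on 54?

81⁻¹ ≡ 11 (mod 89) because 81·11 = 891 = 10·89 + 1.
So x ≡ 11·54 = 594 ≡ 60 (mod 89).

60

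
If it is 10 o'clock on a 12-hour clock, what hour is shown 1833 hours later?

1833 − 152·12 = 9, so 1833 ≡ 9 (mod 12).
10 + 9 → 7 on a 12-hour dial.

7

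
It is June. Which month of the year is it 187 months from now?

January

187 = 15·12 + 7, so 187 mod 12 = 7.
June + 7 months → January.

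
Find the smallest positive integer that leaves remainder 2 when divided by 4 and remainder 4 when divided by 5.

Since 5·1 ≡ 1 (mod 4), take x = 4 + 5·((2−4)·1 mod 4) = 4 + 5·2 = 14.
Check: 14 mod 4 = 2, 14 mod 5 = 4.

14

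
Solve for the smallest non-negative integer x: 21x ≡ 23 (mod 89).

The inverse of 21 mod 89 is 17 (since 21·17 = 357 ≡ 1).
Multiplying both sides by 17: x ≡ 17·23 = 391 ≡ 35 (mod 89).
Check: 21·35 = 735 = 8·89 + 23.

35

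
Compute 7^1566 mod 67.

62

Square-and-reduce mod 67: 7^1≡7, 7^2≡49, 7^4≡56, 7^8≡54, 7^16≡35, 7^32≡19, 7^64≡26, 7^128≡6, 7^256≡36, 7^512≡23, 7^1024≡60.
1566 = 2 + 4 + 8 + 16 + 512 + 1024, so 7^1566 ≡ 49·56·54·35·23·60 ≡ 62 (mod 67).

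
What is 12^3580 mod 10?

Powers of 2 mod 10 repeat with period 4: 2, 4, 8, 6.
3580 mod 4 = 0, so the last digit matches 2^4 = 6.

6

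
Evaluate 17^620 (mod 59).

By repeated squaring mod 59: 17^1≡17, 17^2≡53, 17^4≡36, 17^8≡57, 17^16≡4, 17^32≡16, 17^64≡20, 17^128≡46, 17^256≡51, 17^512≡5.
Since 620 = 4 + 8 + 32 + 64 + 512 in binary, 17^620 ≡ 36·57·16·20·5 ≡ 27 (mod 59).

27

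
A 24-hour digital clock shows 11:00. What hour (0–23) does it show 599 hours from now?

599 = 24·24 + 23, so 599 mod 24 = 23.
(11 + 23) mod 24 = 10.

10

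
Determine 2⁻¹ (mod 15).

15 = 7·2 + 1
2 = 2·1 + 0
Back-substituting gives 2·8 ≡ 1 (mod 15).

8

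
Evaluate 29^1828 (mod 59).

By repeated squaring mod 59: 29^1≡29, 29^2≡15, 29^4≡48, 29^8≡3, 29^16≡9, 29^32≡22, 29^64≡12, 29^128≡26, 29^256≡27, 29^512≡21, 29^1024≡28.
Since 1828 = 4 + 32 + 256 + 512 + 1024 in binary, 29^1828 ≡ 48·22·27·21·28 ≡ 29 (mod 59).

29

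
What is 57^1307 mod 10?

Last digits of 7^n: 7, 9, 3, 1 (period 4).
1307 mod 4 = 3, so the last digit matches 7^3 = 3.

3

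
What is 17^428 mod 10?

Last digits of 7^n: 7, 9, 3, 1 (period 4).
428 leaves remainder 0 on division by 4, so 17^428 ends in 1.

1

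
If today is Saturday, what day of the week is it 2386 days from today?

2386 − 340·7 = 6, so 2386 ≡ 6 (mod 7).
Saturday + 6 days → Friday.

Friday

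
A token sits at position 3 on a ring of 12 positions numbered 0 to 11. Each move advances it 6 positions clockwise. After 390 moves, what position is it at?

3

390·6 = 2340.
Dividing 2340 by 12 gives quotient 195 and remainder 0.
(3 + 0) mod 12 = 3.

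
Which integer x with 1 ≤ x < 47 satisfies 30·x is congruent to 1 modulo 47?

30·11 = 330 = 7·47 + 1, so 30⁻¹ ≡ 11 (mod 47).

11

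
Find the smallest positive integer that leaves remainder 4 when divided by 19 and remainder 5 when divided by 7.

61

x ≡ 5 (mod 7) gives x ∈ {5, 12, 19, 26, 33, 40, 47, 54, …}.
The first of these with x mod 19 = 4 is 61.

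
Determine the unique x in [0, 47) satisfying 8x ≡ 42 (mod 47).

17

8⁻¹ ≡ 6 (mod 47) because 8·6 = 48 = 1·47 + 1.
Multiplying both sides by 6: x ≡ 6·42 = 252 ≡ 17 (mod 47).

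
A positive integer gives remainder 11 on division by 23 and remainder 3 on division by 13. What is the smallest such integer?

x ≡ 3 (mod 13) gives x ∈ {3, 16, 29, 42, 55, 68, 81, 94, …}.
The first of these with x mod 23 = 11 is 172.

172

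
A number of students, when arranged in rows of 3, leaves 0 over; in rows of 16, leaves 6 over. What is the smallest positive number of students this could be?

6

x ≡ 0 (mod 3) gives x ∈ {0, 3, 6}.
The first of these with x mod 16 = 6 is 6.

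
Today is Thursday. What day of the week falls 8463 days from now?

8463 = 1209·7 + 0, so 8463 mod 7 = 0.
Thursday + 0 days → Thursday.

Thursday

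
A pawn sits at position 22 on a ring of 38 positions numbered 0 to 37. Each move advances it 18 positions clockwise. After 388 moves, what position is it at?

388·18 = 6984.
6984 = 183·38 + 30, so 6984 mod 38 = 30.
(22 + 30) mod 38 = 14.

14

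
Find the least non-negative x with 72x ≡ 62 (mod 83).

17

The inverse of 72 mod 83 is 15 (since 72·15 = 1080 ≡ 1).
Multiplying both sides by 15: x ≡ 15·62 = 930 ≡ 17 (mod 83).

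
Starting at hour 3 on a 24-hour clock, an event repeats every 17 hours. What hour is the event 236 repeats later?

7

236·17 = 4012.
4012 = 167·24 + 4, so 4012 mod 24 = 4.
(3 + 4) mod 24 = 7.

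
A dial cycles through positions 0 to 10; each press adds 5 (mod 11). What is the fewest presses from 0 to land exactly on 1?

9

5·9 = 45 = 4·11 + 1, so 5⁻¹ ≡ 9 (mod 11).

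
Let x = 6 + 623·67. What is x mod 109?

623·67 = 41741.
41741 − 382·109 = 103, so 41741 ≡ 103 (mod 109).
(6 + 103) mod 109 = 0.

0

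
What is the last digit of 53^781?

3

Last digits of 3^n: 3, 9, 7, 1 (period 4).
781 mod 4 = 1, so the last digit matches 3^1 = 3.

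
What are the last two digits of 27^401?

27

Square-and-reduce mod 100: 27^1≡27, 27^2≡29, 27^4≡41, 27^8≡81, 27^16≡61, 27^32≡21, 27^64≡41, 27^128≡81, 27^256≡61.
401 = 1 + 16 + 128 + 256, so 27^401 ≡ 27·61·81·61 ≡ 27 (mod 100).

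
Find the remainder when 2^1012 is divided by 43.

By repeated squaring mod 43: 2^1≡2, 2^2≡4, 2^4≡16, 2^8≡41, 2^16≡4, 2^32≡16, 2^64≡41, 2^128≡4, 2^256≡16, 2^512≡41.
1012 = 4 + 16 + 32 + 64 + 128 + 256 + 512, so 2^1012 ≡ 16·4·16·41·4·16·41 ≡ 16 (mod 43).

16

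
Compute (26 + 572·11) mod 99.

572·11 = 6292.
Dividing 6292 by 99 gives quotient 63 and remainder 55.
(26 + 55) mod 99 = 81.

81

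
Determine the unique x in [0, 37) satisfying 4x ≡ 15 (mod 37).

13

The inverse of 4 mod 37 is 28 (since 4·28 = 112 ≡ 1).
Multiplying both sides by 28: x ≡ 28·15 = 420 ≡ 13 (mod 37).
Check: 4·13 = 52 = 1·37 + 15.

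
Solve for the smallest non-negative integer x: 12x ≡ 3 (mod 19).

5

12⁻¹ ≡ 8 (mod 19) because 12·8 = 96 = 5·19 + 1.
So x ≡ 8·3 = 24 ≡ 5 (mod 19).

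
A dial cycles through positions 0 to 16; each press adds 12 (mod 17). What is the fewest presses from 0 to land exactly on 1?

10

17 = 1·12 + 5
12 = 2·5 + 2
5 = 2·2 + 1
2 = 2·1 + 0
Back-substituting gives 12·10 ≡ 1 (mod 17).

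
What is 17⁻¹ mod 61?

61 = 3·17 + 10
17 = 1·10 + 7
10 = 1·7 + 3
7 = 2·3 + 1
3 = 3·1 + 0
Back-substituting gives 17·18 ≡ 1 (mod 61).

18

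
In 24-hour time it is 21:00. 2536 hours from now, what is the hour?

13

2536 − 105·24 = 16, so 2536 ≡ 16 (mod 24).
(21 + 16) mod 24 = 13.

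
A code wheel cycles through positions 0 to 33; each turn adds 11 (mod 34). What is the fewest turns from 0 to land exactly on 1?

31

11·31 = 341 = 10·34 + 1, so 11⁻¹ ≡ 31 (mod 34).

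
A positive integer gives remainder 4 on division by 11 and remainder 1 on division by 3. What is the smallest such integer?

Since 3·4 ≡ 1 (mod 11), take x = 1 + 3·((4−1)·4 mod 11) = 1 + 3·1 = 4.
Check: 4 mod 11 = 4, 4 mod 3 = 1.

4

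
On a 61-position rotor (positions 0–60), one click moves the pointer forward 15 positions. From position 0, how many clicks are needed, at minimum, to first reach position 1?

57

61 = 4·15 + 1
15 = 15·1 + 0
Back-substituting gives 15·57 ≡ 1 (mod 61).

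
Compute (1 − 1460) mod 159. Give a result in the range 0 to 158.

1460 mod 159 = 29 (since 9·159 = 1431).
(1 − 29) mod 159 = 131.

131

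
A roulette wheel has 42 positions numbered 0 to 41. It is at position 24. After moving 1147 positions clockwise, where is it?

37

Dividing 1147 by 42 gives quotient 27 and remainder 13.
(24 + 13) mod 42 = 37.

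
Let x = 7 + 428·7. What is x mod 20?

3

428·7 = 2996.
Dividing 2996 by 20 gives quotient 149 and remainder 16.
(7 + 16) mod 20 = 3.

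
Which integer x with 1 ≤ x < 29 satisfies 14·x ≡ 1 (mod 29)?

14·27 = 378 = 13·29 + 1, so 14⁻¹ ≡ 27 (mod 29).

27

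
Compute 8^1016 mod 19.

7

Successive squares of 8 mod 19: 8^1≡8, 8^2≡7, 8^4≡11, 8^8≡7, 8^16≡11, 8^32≡7, 8^64≡11, 8^128≡7, 8^256≡11, 8^512≡7.
1016 = 8 + 16 + 32 + 64 + 128 + 256 + 512, so 8^1016 ≡ 7·11·7·11·7·11·7 ≡ 7 (mod 19).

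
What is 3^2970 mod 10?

Powers of 3 mod 10 repeat with period 4: 3, 9, 7, 1.
2970 mod 4 = 2, so the last digit matches 3^2 = 9.

9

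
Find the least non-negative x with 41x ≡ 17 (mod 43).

41⁻¹ ≡ 21 (mod 43) because 41·21 = 861 = 20·43 + 1.
Multiplying both sides by 21: x ≡ 21·17 = 357 ≡ 13 (mod 43).

13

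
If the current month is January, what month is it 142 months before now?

142 = 11·12 + 10, so 142 mod 12 = 10.
January − 10 months → March.

March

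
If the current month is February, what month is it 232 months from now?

232 = 19·12 + 4, so 232 mod 12 = 4.
February + 4 months → June.

June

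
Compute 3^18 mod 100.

89

Successive squares of 3 mod 100: 3^1≡3, 3^2≡9, 3^4≡81, 3^8≡61, 3^16≡21.
18 = 2 + 16, so 3^18 ≡ 9·21 ≡ 89 (mod 100).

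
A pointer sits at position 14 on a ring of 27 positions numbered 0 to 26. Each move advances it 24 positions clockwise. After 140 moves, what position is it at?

26

140·24 = 3360.
3360 = 124·27 + 12, so 3360 mod 27 = 12.
(14 + 12) mod 27 = 26.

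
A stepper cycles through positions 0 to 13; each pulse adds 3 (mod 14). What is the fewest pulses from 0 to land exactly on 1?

3·5 = 15 = 1·14 + 1, so 3⁻¹ ≡ 5 (mod 14).

5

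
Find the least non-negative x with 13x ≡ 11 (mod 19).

13⁻¹ ≡ 3 (mod 19) because 13·3 = 39 = 2·19 + 1.
So x ≡ 3·11 = 33 ≡ 14 (mod 19).

14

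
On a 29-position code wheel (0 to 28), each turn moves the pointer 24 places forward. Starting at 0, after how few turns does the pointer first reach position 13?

The inverse of 24 mod 29 is 23 (since 24·23 = 552 ≡ 1).
Multiplying both sides by 23: x ≡ 23·13 = 299 ≡ 9 (mod 29).
Check: 24·9 = 216 = 7·29 + 13.

9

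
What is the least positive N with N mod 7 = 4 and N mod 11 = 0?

x ≡ 4 (mod 7) gives x ∈ {4, 11}.
The first of these with x mod 11 = 0 is 11.

11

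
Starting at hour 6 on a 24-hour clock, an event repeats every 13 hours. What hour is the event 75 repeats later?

21

75·13 = 975.
975 = 40·24 + 15, so 975 mod 24 = 15.
(6 + 15) mod 24 = 21.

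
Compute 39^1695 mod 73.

30

By repeated squaring mod 73: 39^1≡39, 39^2≡61, 39^4≡71, 39^8≡4, 39^16≡16, 39^32≡37, 39^64≡55, 39^128≡32, 39^256≡2, 39^512≡4, 39^1024≡16.
Since 1695 = 1 + 2 + 4 + 8 + 16 + 128 + 512 + 1024 in binary, 39^1695 ≡ 39·61·71·4·16·32·4·16 ≡ 30 (mod 73).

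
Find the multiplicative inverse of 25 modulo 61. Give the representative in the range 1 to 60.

22

25·22 = 550 = 9·61 + 1, so 25⁻¹ ≡ 22 (mod 61).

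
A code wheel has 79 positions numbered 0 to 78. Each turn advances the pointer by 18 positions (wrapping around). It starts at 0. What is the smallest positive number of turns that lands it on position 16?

36

18⁻¹ ≡ 22 (mod 79) because 18·22 = 396 = 5·79 + 1.
So x ≡ 22·16 = 352 ≡ 36 (mod 79).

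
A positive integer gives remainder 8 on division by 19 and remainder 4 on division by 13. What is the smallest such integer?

x ≡ 4 (mod 13) gives x ∈ {4, 17, 30, 43, 56, 69, 82, 95, …}.
The first of these with x mod 19 = 8 is 160.

160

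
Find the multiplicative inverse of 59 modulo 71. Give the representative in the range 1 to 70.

65

71 = 1·59 + 12
59 = 4·12 + 11
12 = 1·11 + 1
11 = 11·1 + 0
Back-substituting gives 59·65 ≡ 1 (mod 71).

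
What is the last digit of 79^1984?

1

Last digits of 9^n: 9, 1 (period 2).
1984 mod 2 = 0, so the last digit matches 9^2 = 1.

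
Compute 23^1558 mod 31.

Square-and-reduce mod 31: 23^1≡23, 23^2≡2, 23^4≡4, 23^8≡16, 23^16≡8, 23^32≡2, 23^64≡4, 23^128≡16, 23^256≡8, 23^512≡2, 23^1024≡4.
1558 = 2 + 4 + 16 + 512 + 1024, so 23^1558 ≡ 2·4·8·2·4 ≡ 16 (mod 31).

16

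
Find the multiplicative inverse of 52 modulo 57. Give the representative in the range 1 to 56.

34

52·34 = 1768 = 31·57 + 1, so 52⁻¹ ≡ 34 (mod 57).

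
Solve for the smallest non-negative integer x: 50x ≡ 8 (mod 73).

50⁻¹ ≡ 19 (mod 73) because 50·19 = 950 = 13·73 + 1.
So x ≡ 19·8 = 152 ≡ 6 (mod 73).

6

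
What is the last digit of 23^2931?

The units digit of 23^n cycles with period 4: 3, 9, 7, 1, …
2931 mod 4 = 3, so the last digit matches 3^3 = 7.

7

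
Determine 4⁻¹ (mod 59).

15

4·15 = 60 = 1·59 + 1, so 4⁻¹ ≡ 15 (mod 59).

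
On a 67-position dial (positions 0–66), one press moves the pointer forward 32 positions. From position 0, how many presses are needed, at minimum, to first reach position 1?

32·44 = 1408 = 21·67 + 1, so 32⁻¹ ≡ 44 (mod 67).

44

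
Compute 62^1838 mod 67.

62

Square-and-reduce mod 67: 62^1≡62, 62^2≡25, 62^4≡22, 62^8≡15, 62^16≡24, 62^32≡40, 62^64≡59, 62^128≡64, 62^256≡9, 62^512≡14, 62^1024≡62.
1838 = 2 + 4 + 8 + 32 + 256 + 512 + 1024, so 62^1838 ≡ 25·22·15·40·9·14·62 ≡ 62 (mod 67).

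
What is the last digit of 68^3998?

4

The units digit of 68^n cycles with period 4: 8, 4, 2, 6, …
3998 leaves remainder 2 on division by 4, so 68^3998 ends in 4.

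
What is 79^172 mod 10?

1

The units digit of 79^n cycles with period 2: 9, 1, …
172 mod 2 = 0, so the last digit matches 9^2 = 1.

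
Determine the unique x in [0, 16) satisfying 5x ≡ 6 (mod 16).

14

The inverse of 5 mod 16 is 13 (since 5·13 = 65 ≡ 1).
So x ≡ 13·6 = 78 ≡ 14 (mod 16).
Check: 5·14 = 70 = 4·16 + 6.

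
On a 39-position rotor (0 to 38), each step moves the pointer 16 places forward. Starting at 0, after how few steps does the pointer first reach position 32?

2

16⁻¹ ≡ 22 (mod 39) because 16·22 = 352 = 9·39 + 1.
So x ≡ 22·32 = 704 ≡ 2 (mod 39).
Check: 16·2 = 32 = 0·39 + 32.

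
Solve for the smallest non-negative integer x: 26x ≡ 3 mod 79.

70

The inverse of 26 mod 79 is 76 (since 26·76 = 1976 ≡ 1).
Multiplying both sides by 76: x ≡ 76·3 = 228 ≡ 70 (mod 79).
Check: 26·70 = 1820 = 23·79 + 3.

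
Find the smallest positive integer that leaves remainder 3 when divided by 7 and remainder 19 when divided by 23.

Since 23·4 ≡ 1 (mod 7), take x = 19 + 23·((3−19)·4 mod 7) = 19 + 23·6 = 157.
Check: 157 mod 7 = 3, 157 mod 23 = 19.

157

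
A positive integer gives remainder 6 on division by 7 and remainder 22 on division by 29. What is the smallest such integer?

Since 29·1 ≡ 1 (mod 7), take x = 22 + 29·((6−22)·1 mod 7) = 22 + 29·5 = 167.
Check: 167 mod 7 = 6, 167 mod 29 = 22.

167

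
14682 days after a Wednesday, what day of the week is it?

14682 − 2097·7 = 3, so 14682 ≡ 3 (mod 7).
Wednesday + 3 days → Saturday.

Saturday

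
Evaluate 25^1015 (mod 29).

Square-and-reduce mod 29: 25^1≡25, 25^2≡16, 25^4≡24, 25^8≡25, 25^16≡16, 25^32≡24, 25^64≡25, 25^128≡16, 25^256≡24, 25^512≡25.
1015 = 1 + 2 + 4 + 16 + 32 + 64 + 128 + 256 + 512, so 25^1015 ≡ 25·16·24·16·24·25·16·24·25 ≡ 1 (mod 29).

1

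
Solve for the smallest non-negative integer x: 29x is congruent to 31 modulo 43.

7

29⁻¹ ≡ 3 (mod 43) because 29·3 = 87 = 2·43 + 1.
Multiplying both sides by 3: x ≡ 3·31 = 93 ≡ 7 (mod 43).
Check: 29·7 = 203 = 4·43 + 31.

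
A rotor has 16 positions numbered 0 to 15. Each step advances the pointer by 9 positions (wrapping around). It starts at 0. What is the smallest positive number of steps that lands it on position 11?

The inverse of 9 mod 16 is 9 (since 9·9 = 81 ≡ 1).
Multiplying both sides by 9: x ≡ 9·11 = 99 ≡ 3 (mod 16).
Check: 9·3 = 27 = 1·16 + 11.

3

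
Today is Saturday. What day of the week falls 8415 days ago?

8415 − 1202·7 = 1, so 8415 ≡ 1 (mod 7).
Saturday − 1 day → Friday.

Friday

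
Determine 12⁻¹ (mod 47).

4

12·4 = 48 = 1·47 + 1, so 12⁻¹ ≡ 4 (mod 47).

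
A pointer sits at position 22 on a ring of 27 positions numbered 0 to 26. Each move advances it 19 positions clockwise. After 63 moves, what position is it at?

63·19 = 1197.
1197 − 44·27 = 9, so 1197 ≡ 9 (mod 27).
(22 + 9) mod 27 = 4.

4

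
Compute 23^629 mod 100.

Square-and-reduce mod 100: 23^1≡23, 23^2≡29, 23^4≡41, 23^8≡81, 23^16≡61, 23^32≡21, 23^64≡41, 23^128≡81, 23^256≡61, 23^512≡21.
629 = 1 + 4 + 16 + 32 + 64 + 512, so 23^629 ≡ 23·41·61·21·41·21 ≡ 63 (mod 100).

63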